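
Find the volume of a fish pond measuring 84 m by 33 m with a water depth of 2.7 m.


Base area = L * W = 84 * 33 = 2772 m^2
Volume = area * depth = 2772 * 2.7 = 7484.4 m^3

7484.4 m^3


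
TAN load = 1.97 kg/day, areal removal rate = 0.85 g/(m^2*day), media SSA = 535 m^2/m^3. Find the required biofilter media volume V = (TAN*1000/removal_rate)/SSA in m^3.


A = 1.97*1000 / 0.85 = 2317.6471 m^2
V = 2317.6471 / 535 = 4.33205

4.33205 m^3


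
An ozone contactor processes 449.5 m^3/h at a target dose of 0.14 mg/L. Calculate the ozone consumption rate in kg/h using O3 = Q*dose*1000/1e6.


O3 demand (mg/h) = Q * dose * 1000 = 449.5 * 0.14 * 1000 = 62930 mg/h
Convert mg to kg: 62930 / 1e6 = 0.06293 kg/h

0.06293 kg/h


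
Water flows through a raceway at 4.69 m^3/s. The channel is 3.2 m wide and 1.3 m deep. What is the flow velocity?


Cross-sectional area = W * d = 3.2 * 1.3 = 4.16 m^2
Velocity = Q / A = 4.69 / 4.16 = 1.1274 m/s

1.1274 m/s


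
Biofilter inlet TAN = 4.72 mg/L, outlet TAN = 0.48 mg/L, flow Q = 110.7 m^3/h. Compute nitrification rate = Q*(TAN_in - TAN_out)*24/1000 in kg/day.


Concentration drop: TAN_in - TAN_out = 4.72 - 0.48 = 4.24 mg/L
Hourly TAN removed = Q * dTAN = 110.7 m^3/h * 4.24 mg/L = 469.368 g/h  (m^3/h * mg/L = g/h)
Daily TAN removed = 469.368 * 24 = 11264.832 g/day
Convert to kg/day: 11264.832 / 1000 = 11.264832 kg/day

11.264832 kg/day


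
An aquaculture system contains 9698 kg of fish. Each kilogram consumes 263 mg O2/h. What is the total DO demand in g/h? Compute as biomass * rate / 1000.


Total O2 consumption (mg/h) = 9698 kg * 263 mg/(kg*h) = 2550574 mg/h
Convert to g/h: 2550574 / 1000 = 2550.574 g/h

2550.574 g/h


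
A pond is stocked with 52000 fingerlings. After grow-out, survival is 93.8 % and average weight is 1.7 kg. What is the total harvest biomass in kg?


Survivors = 52000 * 93.8/100 = 48776 fish
Harvest biomass = survivors * W_f = 48776 * 1.7 = 82919.2 kg

82919.2 kg


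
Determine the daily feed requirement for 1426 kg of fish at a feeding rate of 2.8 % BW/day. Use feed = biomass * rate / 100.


Feeding rate fraction = 2.8% / 100 = 0.028
Daily feed = 1426 kg * 0.028 = 39.928 kg/day

39.928 kg/day


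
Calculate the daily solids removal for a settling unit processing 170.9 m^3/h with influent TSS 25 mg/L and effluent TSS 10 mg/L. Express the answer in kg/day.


Concentration drop: TSS_in - TSS_out = 25 - 10 = 15 mg/L
Hourly solids removed = Q * dTSS = 170.9 m^3/h * 15 mg/L = 2563.5 g/h  (m^3/h * mg/L = g/h)
Daily solids removed = 2563.5 * 24 = 61524 g/day
Convert g to kg: 61524 / 1000 = 61.524 kg/day

61.524 kg/day


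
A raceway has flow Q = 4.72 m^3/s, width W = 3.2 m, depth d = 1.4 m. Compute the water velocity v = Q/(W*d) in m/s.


Cross-sectional area = W * d = 3.2 * 1.4 = 4.48 m^2
Velocity = Q / A = 4.72 / 4.48 = 1.05357 m/s

1.05357 m/s


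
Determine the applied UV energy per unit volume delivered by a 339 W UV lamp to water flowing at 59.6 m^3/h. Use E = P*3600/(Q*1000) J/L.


Energy delivered per hour = 339 W * 3600 s = 1220400 J/h
Volume treated per hour = 59.6 m^3/h * 1000 = 59600 L/h
dose = 1220400 / 59600 = 20.4765 J/L

20.4765 J/L


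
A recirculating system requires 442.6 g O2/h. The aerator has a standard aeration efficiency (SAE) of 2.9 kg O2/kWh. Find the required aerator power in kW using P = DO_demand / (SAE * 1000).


SAE in g O2/kWh = 2.9 * 1000 = 2900 g/kWh
P = DO_demand / SAE_g = 442.6 / 2900 = 0.152621 kW

0.152621 kW


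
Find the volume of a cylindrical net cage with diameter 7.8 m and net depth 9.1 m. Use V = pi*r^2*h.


r = d/2 = 7.8/2 = 3.9 m
Base area = pi*r^2 = pi*3.9^2 = 47.783624 m^2
Volume = 47.783624 * 9.1 = 434.831 m^3

434.831 m^3


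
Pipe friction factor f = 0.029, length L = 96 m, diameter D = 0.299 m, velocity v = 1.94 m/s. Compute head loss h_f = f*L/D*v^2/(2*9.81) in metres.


v^2 = 1.94^2 = 3.7636 m^2/s^2
L/D = 96/0.299 = 321.07023
h_f = f*(L/D)*v^2/(2g) = 0.029 * 321.07023 * 3.7636 / 19.62 = 1.78609 m

1.78609 m


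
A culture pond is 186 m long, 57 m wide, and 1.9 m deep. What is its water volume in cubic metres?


Base area = L * W = 186 * 57 = 10602 m^2
Volume = area * depth = 10602 * 1.9 = 20143.8 m^3

20143.8 m^3


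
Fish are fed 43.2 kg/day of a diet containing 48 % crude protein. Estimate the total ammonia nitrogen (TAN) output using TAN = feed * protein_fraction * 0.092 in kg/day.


Protein in feed = 43.2 * 48/100 = 20.736 kg/day
TAN = protein * 0.092 = 20.736 * 0.092 = 1.907712 kg/day

1.907712 kg/day


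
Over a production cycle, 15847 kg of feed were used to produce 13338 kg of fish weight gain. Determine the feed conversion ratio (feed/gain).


FCR = feed consumed / weight gained
FCR = 15847 kg / 13338 kg = 1.18811

1.18811


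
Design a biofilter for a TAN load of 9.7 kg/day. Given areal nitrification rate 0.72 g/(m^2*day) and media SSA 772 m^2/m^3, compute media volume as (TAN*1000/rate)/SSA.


A = 9.7*1000 / 0.72 = 13472.222 m^2
V = 13472.222 / 772 = 17.4511

17.4511 m^3


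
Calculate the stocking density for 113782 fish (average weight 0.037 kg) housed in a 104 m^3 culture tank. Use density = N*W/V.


Total biomass = 113782 fish * 0.037 kg = 4209.934 kg
Density = total biomass / volume = 4209.934 / 104 = 40.4801 kg/m^3

40.4801 kg/m^3


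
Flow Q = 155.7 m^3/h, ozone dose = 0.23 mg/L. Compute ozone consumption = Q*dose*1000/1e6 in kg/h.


O3 demand (mg/h) = Q * dose * 1000 = 155.7 * 0.23 * 1000 = 35811 mg/h
Convert mg to kg: 35811 / 1e6 = 0.035811 kg/h

0.035811 kg/h


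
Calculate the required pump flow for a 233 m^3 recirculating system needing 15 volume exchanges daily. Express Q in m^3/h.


Daily recirculation volume = 233 m^3 * 15 = 3495 m^3/day
Flow rate Q = daily volume / 24 h = 3495 / 24 = 145.625 m^3/h

145.625 m^3/h


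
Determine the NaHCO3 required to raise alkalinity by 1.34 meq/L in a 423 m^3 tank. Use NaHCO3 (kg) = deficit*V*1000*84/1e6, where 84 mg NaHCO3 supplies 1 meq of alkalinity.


Tank volume in L = 423 m^3 * 1000 = 423000 L
Total meq required = 1.34 meq/L * 423000 L = 566820 meq
NaHCO3 mass = 566820 meq * 84 mg/meq / 1e6 = 47.6129 kg

47.6129 kg


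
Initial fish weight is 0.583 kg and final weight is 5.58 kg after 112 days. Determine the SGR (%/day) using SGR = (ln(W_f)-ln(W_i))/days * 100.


ln(W_f) = ln(5.58) = 1.7191888
ln(W_i) = ln(0.583) = -0.53956809
ln(W_f) - ln(W_i) = 1.7191888 - -0.53956809 = 2.2587569
SGR = 2.2587569 / 112 * 100 = 2.01675 %/day

2.01675 %/day


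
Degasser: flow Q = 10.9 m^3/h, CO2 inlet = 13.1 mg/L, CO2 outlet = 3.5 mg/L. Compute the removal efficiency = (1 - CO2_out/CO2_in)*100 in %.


CO2_out / CO2_in = 3.5 / 13.1 = 0.26717557
Fraction remaining = 0.26717557
efficiency = (1 - 0.26717557) * 100 = 73.2824 %

73.2824 %


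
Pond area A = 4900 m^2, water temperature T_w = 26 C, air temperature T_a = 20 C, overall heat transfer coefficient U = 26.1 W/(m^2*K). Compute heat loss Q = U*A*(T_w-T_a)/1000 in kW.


Temperature difference dT = 26 - 20 = 6 K
Heat loss (W) = U * A * dT = 26.1 * 4900 * 6 = 767340 W
Convert to kW: 767340 / 1000 = 767.34 kW

767.34 kW


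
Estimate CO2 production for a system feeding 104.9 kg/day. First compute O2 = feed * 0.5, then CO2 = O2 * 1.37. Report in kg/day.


O2 = 104.9 * 0.5 = 52.45
CO2 = 52.45 * 1.37 = 71.8565

71.8565 kg/day


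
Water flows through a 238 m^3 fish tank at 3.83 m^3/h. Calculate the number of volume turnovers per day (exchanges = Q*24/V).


Daily flow volume = 3.83 m^3/h * 24 h = 91.92 m^3/day
Exchanges = daily flow / tank volume = 91.92 / 238 = 0.386218 exchanges/day

0.386218 exchanges/day


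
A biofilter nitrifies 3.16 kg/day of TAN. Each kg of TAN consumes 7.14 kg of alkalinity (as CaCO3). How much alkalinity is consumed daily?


Alkalinity factor: 7.14 kg CaCO3 consumed per kg TAN nitrified
alk = 3.16 kg TAN * 7.14 = 22.5624 kg CaCO3/day

22.5624 kg CaCO3/day


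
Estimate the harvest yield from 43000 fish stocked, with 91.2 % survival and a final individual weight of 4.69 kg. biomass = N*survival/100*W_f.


Survivors = 43000 * 91.2/100 = 39216 fish
Harvest biomass = survivors * W_f = 39216 * 4.69 = 183923.04 kg

183923.04 kg


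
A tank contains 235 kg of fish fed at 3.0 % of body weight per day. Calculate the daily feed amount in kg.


Feeding rate fraction = 3.0% / 100 = 0.03
Daily feed = 235 kg * 0.03 = 7.05 kg/day

7.05 kg/day


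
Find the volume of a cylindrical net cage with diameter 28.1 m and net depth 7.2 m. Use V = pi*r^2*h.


r = d/2 = 28.1/2 = 14.05 m
Base area = pi*r^2 = pi*14.05^2 = 620.15824 m^2
Volume = 620.15824 * 7.2 = 4465.14 m^3

4465.14 m^3


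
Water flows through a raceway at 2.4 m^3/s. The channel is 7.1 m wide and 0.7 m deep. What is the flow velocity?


Cross-sectional area = W * d = 7.1 * 0.7 = 4.97 m^2
Velocity = Q / A = 2.4 / 4.97 = 0.482897 m/s

0.482897 m/s


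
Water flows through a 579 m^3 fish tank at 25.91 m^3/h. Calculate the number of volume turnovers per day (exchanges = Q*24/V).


Daily flow volume = 25.91 m^3/h * 24 h = 621.84 m^3/day
Exchanges = daily flow / tank volume = 621.84 / 579 = 1.07399 exchanges/day

1.07399 exchanges/day


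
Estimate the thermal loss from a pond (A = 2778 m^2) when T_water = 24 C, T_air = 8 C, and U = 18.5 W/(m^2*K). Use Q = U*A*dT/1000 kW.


Temperature difference dT = 24 - 8 = 16 K
Heat loss (W) = U * A * dT = 18.5 * 2778 * 16 = 822288 W
Convert to kW: 822288 / 1000 = 822.288 kW

822.288 kW


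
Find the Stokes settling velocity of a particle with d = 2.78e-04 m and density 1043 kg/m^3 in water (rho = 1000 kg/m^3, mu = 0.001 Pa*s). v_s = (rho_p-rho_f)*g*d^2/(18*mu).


Density difference: rho_p - rho_f = 1043 - 1000 = 43 kg/m^3
d^2 = (2.78e-04)^2 = 7.7284e-08 m^2
Numerator = (rho_p - rho_f) * g * d^2 = 43 * 9.81 * 7.7284e-08 = 3.260071e-05
Denominator = 18 * mu = 18 * 0.001 = 0.018
v_s = 3.260071e-05 / 0.018 = 0.00181115 m/s
Check: Re = rho_f * v_s * d / mu = 1000 * 0.00181115 * 2.78e-04 / 0.001 = 0.503 < 1, so Stokes' law applies.

0.00181115 m/s


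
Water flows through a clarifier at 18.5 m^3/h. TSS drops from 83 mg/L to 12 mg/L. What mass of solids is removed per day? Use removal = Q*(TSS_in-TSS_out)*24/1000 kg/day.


Concentration drop: TSS_in - TSS_out = 83 - 12 = 71 mg/L
Hourly solids removed = Q * dTSS = 18.5 m^3/h * 71 mg/L = 1313.5 g/h  (m^3/h * mg/L = g/h)
Daily solids removed = 1313.5 * 24 = 31524 g/day
Convert g to kg: 31524 / 1000 = 31.524 kg/day

31.524 kg/day


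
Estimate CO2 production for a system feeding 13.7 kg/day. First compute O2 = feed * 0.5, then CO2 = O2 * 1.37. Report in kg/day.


O2 = 13.7 * 0.5 = 6.85
CO2 = 6.85 * 1.37 = 9.3845

9.3845 kg/day


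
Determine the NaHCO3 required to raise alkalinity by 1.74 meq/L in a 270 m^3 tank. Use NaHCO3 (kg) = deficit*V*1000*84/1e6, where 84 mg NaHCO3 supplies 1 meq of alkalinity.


Tank volume in L = 270 m^3 * 1000 = 270000 L
Total meq required = 1.74 meq/L * 270000 L = 469800 meq
NaHCO3 mass = 469800 meq * 84 mg/meq / 1e6 = 39.4632 kg

39.4632 kg


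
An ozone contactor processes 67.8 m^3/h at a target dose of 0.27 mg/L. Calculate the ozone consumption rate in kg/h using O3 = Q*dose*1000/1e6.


O3 demand (mg/h) = Q * dose * 1000 = 67.8 * 0.27 * 1000 = 18306 mg/h
Convert mg to kg: 18306 / 1e6 = 0.018306 kg/h

0.018306 kg/h


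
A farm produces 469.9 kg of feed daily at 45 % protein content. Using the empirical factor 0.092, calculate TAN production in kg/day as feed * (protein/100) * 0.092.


Protein in feed = 469.9 * 45/100 = 211.455 kg/day
TAN = protein * 0.092 = 211.455 * 0.092 = 19.45386 kg/day

19.45386 kg/day


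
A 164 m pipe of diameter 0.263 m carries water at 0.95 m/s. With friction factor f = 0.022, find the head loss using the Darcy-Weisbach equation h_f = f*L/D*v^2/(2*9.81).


v^2 = 0.95^2 = 0.9025 m^2/s^2
L/D = 164/0.263 = 623.57414
h_f = f*(L/D)*v^2/(2g) = 0.022 * 623.57414 * 0.9025 / 19.62 = 0.631043 m

0.631043 m


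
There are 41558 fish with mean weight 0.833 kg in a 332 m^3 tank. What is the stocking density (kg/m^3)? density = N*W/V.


Total biomass = 41558 fish * 0.833 kg = 34617.814 kg
Density = total biomass / volume = 34617.814 / 332 = 104.271 kg/m^3

104.271 kg/m^3


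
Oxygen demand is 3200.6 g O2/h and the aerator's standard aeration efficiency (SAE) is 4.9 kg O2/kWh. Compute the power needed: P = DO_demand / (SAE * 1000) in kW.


SAE in g O2/kWh = 4.9 * 1000 = 4900 g/kWh
P = DO_demand / SAE_g = 3200.6 / 4900 = 0.653184 kW

0.653184 kW


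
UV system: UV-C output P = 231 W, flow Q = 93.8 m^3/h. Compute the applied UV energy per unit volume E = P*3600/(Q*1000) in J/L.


Energy delivered per hour = 231 W * 3600 s = 831600 J/h
Volume treated per hour = 93.8 m^3/h * 1000 = 93800 L/h
dose = 831600 / 93800 = 8.86567 J/L

8.86567 J/L


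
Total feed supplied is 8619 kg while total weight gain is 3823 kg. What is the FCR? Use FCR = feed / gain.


FCR = feed consumed / weight gained
FCR = 8619 kg / 3823 kg = 2.25451

2.25451


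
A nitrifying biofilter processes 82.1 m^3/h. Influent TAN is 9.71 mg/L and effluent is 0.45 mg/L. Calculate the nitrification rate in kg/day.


Concentration drop: TAN_in - TAN_out = 9.71 - 0.45 = 9.26 mg/L
Hourly TAN removed = Q * dTAN = 82.1 m^3/h * 9.26 mg/L = 760.246 g/h  (m^3/h * mg/L = g/h)
Daily TAN removed = 760.246 * 24 = 18245.904 g/day
Convert to kg/day: 18245.904 / 1000 = 18.245904 kg/day

18.245904 kg/day


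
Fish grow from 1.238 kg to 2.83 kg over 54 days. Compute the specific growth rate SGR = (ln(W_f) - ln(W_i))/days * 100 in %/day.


ln(W_f) = ln(2.83) = 1.0402767
ln(W_i) = ln(1.238) = 0.21349717
ln(W_f) - ln(W_i) = 1.0402767 - 0.21349717 = 0.82677953
SGR = 0.82677953 / 54 * 100 = 1.53107 %/day

1.53107 %/day


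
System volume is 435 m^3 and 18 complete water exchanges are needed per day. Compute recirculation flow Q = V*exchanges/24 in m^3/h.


Daily recirculation volume = 435 m^3 * 18 = 7830 m^3/day
Flow rate Q = daily volume / 24 h = 7830 / 24 = 326.25 m^3/h

326.25 m^3/h


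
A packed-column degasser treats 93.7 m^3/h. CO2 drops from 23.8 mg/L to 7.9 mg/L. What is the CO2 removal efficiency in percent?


CO2_out / CO2_in = 7.9 / 23.8 = 0.33193277
Fraction remaining = 0.33193277
efficiency = (1 - 0.33193277) * 100 = 66.8067 %

66.8067 %


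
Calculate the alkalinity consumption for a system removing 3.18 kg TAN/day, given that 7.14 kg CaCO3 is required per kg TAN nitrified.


Alkalinity factor: 7.14 kg CaCO3 consumed per kg TAN nitrified
alk = 3.18 kg TAN * 7.14 = 22.7052 kg CaCO3/day

22.7052 kg CaCO3/day


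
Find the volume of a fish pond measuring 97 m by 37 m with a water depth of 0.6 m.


Base area = L * W = 97 * 37 = 3589 m^2
Volume = area * depth = 3589 * 0.6 = 2153.4 m^3

2153.4 m^3


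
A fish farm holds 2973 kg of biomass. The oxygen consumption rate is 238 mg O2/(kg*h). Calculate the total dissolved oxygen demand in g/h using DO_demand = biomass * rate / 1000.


Total O2 consumption (mg/h) = 2973 kg * 238 mg/(kg*h) = 707574 mg/h
Convert to g/h: 707574 / 1000 = 707.574 g/h

707.574 g/h


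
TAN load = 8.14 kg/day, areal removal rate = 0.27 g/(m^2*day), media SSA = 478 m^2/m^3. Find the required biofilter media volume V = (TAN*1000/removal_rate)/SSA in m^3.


A = 8.14*1000 / 0.27 = 30148.148 m^2
V = 30148.148 / 478 = 63.0714

63.0714 m^3


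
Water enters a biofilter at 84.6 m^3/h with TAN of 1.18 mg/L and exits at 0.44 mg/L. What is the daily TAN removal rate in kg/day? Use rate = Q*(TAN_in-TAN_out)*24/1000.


Concentration drop: TAN_in - TAN_out = 1.18 - 0.44 = 0.74 mg/L
Hourly TAN removed = Q * dTAN = 84.6 m^3/h * 0.74 mg/L = 62.604 g/h  (m^3/h * mg/L = g/h)
Daily TAN removed = 62.604 * 24 = 1502.496 g/day
Convert to kg/day: 1502.496 / 1000 = 1.502496 kg/day

1.502496 kg/day


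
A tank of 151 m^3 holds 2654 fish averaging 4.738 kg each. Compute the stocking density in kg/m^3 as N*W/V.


Total biomass = 2654 fish * 4.738 kg = 12574.652 kg
Density = total biomass / volume = 12574.652 / 151 = 83.2758 kg/m^3

83.2758 kg/m^3


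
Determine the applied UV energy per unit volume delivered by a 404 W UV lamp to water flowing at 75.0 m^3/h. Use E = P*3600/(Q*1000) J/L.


Energy delivered per hour = 404 W * 3600 s = 1454400 J/h
Volume treated per hour = 75.0 m^3/h * 1000 = 75000 L/h
dose = 1454400 / 75000 = 19.392 J/L

19.392 J/L


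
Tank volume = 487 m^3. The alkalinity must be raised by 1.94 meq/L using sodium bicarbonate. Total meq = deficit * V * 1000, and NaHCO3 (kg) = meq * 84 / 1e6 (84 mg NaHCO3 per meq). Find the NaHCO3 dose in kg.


Tank volume in L = 487 m^3 * 1000 = 487000 L
Total meq required = 1.94 meq/L * 487000 L = 944780 meq
NaHCO3 mass = 944780 meq * 84 mg/meq / 1e6 = 79.3615 kg

79.3615 kg


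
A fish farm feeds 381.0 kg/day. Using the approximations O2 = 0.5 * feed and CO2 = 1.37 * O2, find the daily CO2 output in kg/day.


O2 = 381.0 * 0.5 = 190.5
CO2 = 190.5 * 1.37 = 260.985

260.985 kg/day


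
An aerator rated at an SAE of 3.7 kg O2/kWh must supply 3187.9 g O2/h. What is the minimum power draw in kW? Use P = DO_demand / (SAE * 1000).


SAE in g O2/kWh = 3.7 * 1000 = 3700 g/kWh
P = DO_demand / SAE_g = 3187.9 / 3700 = 0.861595 kW

0.861595 kW


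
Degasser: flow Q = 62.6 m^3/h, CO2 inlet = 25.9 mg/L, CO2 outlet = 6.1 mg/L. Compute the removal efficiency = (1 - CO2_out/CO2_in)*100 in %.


CO2_out / CO2_in = 6.1 / 25.9 = 0.23552124
Fraction remaining = 0.23552124
efficiency = (1 - 0.23552124) * 100 = 76.4479 %

76.4479 %


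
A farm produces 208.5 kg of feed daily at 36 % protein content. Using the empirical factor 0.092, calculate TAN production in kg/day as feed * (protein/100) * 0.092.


Protein in feed = 208.5 * 36/100 = 75.06 kg/day
TAN = protein * 0.092 = 75.06 * 0.092 = 6.90552 kg/day

6.90552 kg/day


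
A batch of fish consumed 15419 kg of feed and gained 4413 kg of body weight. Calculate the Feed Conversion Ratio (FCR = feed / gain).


FCR = feed consumed / weight gained
FCR = 15419 kg / 4413 kg = 3.494

3.494


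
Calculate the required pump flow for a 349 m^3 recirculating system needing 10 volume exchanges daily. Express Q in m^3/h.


Daily recirculation volume = 349 m^3 * 10 = 3490 m^3/day
Flow rate Q = daily volume / 24 h = 3490 / 24 = 145.417 m^3/h

145.417 m^3/h


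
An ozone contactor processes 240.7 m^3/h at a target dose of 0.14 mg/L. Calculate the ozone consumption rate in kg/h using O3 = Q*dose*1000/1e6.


O3 demand (mg/h) = Q * dose * 1000 = 240.7 * 0.14 * 1000 = 33698 mg/h
Convert mg to kg: 33698 / 1e6 = 0.033698 kg/h

0.033698 kg/h


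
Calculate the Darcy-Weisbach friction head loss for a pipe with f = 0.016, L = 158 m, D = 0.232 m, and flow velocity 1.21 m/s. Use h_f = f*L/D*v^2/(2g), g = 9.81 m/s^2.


v^2 = 1.21^2 = 1.4641 m^2/s^2
L/D = 158/0.232 = 681.03448
h_f = f*(L/D)*v^2/(2g) = 0.016 * 681.03448 * 1.4641 / 19.62 = 0.813132 m

0.813132 m


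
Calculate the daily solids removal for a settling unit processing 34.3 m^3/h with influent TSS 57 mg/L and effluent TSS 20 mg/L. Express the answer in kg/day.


Concentration drop: TSS_in - TSS_out = 57 - 20 = 37 mg/L
Hourly solids removed = Q * dTSS = 34.3 m^3/h * 37 mg/L = 1269.1 g/h  (m^3/h * mg/L = g/h)
Daily solids removed = 1269.1 * 24 = 30458.4 g/day
Convert g to kg: 30458.4 / 1000 = 30.4584 kg/day

30.4584 kg/day


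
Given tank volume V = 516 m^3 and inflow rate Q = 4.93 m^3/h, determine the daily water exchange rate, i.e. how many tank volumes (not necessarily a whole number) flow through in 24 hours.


Daily flow volume = 4.93 m^3/h * 24 h = 118.32 m^3/day
Exchanges = daily flow / tank volume = 118.32 / 516 = 0.229302 exchanges/day

0.229302 exchanges/day


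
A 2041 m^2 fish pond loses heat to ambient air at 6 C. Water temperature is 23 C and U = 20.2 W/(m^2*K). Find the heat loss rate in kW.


Temperature difference dT = 23 - 6 = 17 K
Heat loss (W) = U * A * dT = 20.2 * 2041 * 17 = 700879.4 W
Convert to kW: 700879.4 / 1000 = 700.8794 kW

700.8794 kW


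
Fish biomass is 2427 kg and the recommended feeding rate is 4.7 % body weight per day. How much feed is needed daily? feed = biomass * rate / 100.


Feeding rate fraction = 4.7% / 100 = 0.047
Daily feed = 2427 kg * 0.047 = 114.069 kg/day

114.069 kg/day


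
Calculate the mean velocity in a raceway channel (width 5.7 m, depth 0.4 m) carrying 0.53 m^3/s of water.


Cross-sectional area = W * d = 5.7 * 0.4 = 2.28 m^2
Velocity = Q / A = 0.53 / 2.28 = 0.232456 m/s

0.232456 m/s


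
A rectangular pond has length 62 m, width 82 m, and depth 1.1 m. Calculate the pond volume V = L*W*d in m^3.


Base area = L * W = 62 * 82 = 5084 m^2
Volume = area * depth = 5084 * 1.1 = 5592.4 m^3

5592.4 m^3


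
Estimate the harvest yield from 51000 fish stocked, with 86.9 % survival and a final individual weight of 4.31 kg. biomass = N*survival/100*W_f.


Survivors = 51000 * 86.9/100 = 44319 fish
Harvest biomass = survivors * W_f = 44319 * 4.31 = 191014.89 kg

191014.89 kg


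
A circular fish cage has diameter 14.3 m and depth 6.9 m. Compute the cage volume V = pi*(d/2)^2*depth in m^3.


r = d/2 = 14.3/2 = 7.15 m
Base area = pi*r^2 = pi*7.15^2 = 160.60607 m^2
Volume = 160.60607 * 6.9 = 1108.18 m^3

1108.18 m^3


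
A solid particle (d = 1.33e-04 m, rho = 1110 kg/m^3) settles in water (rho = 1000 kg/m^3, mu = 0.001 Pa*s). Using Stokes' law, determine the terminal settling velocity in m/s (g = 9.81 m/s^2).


Density difference: rho_p - rho_f = 1110 - 1000 = 110 kg/m^3
d^2 = (1.33e-04)^2 = 1.7689e-08 m^2
Numerator = (rho_p - rho_f) * g * d^2 = 110 * 9.81 * 1.7689e-08 = 1.90882e-05
Denominator = 18 * mu = 18 * 0.001 = 0.018
v_s = 1.90882e-05 / 0.018 = 0.00106046 m/s
Check: Re = rho_f * v_s * d / mu = 1000 * 0.00106046 * 1.33e-04 / 0.001 = 0.141 < 1, so Stokes' law applies.

0.00106046 m/s


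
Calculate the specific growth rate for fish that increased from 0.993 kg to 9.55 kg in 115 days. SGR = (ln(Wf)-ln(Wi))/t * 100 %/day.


ln(W_f) = ln(9.55) = 2.2565412
ln(W_i) = ln(0.993) = -0.0070246149
ln(W_f) - ln(W_i) = 2.2565412 - -0.0070246149 = 2.2635658
SGR = 2.2635658 / 115 * 100 = 1.96832 %/day

1.96832 %/day


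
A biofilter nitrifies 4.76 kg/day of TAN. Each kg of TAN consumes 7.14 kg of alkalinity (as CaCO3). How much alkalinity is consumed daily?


Alkalinity factor: 7.14 kg CaCO3 consumed per kg TAN nitrified
alk = 4.76 kg TAN * 7.14 = 33.9864 kg CaCO3/day

33.9864 kg CaCO3/day


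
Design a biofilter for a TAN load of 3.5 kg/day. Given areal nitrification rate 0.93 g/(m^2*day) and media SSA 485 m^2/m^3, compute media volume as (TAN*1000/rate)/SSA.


A = 3.5*1000 / 0.93 = 3763.4409 m^2
V = 3763.4409 / 485 = 7.75967

7.75967 m^3


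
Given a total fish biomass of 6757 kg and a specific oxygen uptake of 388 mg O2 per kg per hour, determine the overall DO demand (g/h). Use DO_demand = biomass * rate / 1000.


Total O2 consumption (mg/h) = 6757 kg * 388 mg/(kg*h) = 2621716 mg/h
Convert to g/h: 2621716 / 1000 = 2621.716 g/h

2621.716 g/h


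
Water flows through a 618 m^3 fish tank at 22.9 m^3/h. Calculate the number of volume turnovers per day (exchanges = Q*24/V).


Daily flow volume = 22.9 m^3/h * 24 h = 549.6 m^3/day
Exchanges = daily flow / tank volume = 549.6 / 618 = 0.88932 exchanges/day

0.88932 exchanges/day


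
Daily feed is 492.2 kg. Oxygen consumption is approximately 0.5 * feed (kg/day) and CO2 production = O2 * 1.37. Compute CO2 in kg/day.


O2 = 492.2 * 0.5 = 246.1
CO2 = 246.1 * 1.37 = 337.157

337.157 kg/day


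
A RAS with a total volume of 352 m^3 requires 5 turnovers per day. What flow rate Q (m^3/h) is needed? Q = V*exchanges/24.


Daily recirculation volume = 352 m^3 * 5 = 1760 m^3/day
Flow rate Q = daily volume / 24 h = 1760 / 24 = 73.3333 m^3/h

73.3333 m^3/h


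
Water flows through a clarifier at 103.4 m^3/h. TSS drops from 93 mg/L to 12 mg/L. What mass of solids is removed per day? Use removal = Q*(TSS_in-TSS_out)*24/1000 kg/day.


Concentration drop: TSS_in - TSS_out = 93 - 12 = 81 mg/L
Hourly solids removed = Q * dTSS = 103.4 m^3/h * 81 mg/L = 8375.4 g/h  (m^3/h * mg/L = g/h)
Daily solids removed = 8375.4 * 24 = 201009.6 g/day
Convert g to kg: 201009.6 / 1000 = 201.0096 kg/day

201.0096 kg/day


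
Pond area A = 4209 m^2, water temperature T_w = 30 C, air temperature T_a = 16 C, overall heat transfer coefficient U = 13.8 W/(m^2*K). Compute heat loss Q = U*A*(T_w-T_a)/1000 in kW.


Temperature difference dT = 30 - 16 = 14 K
Heat loss (W) = U * A * dT = 13.8 * 4209 * 14 = 813178.8 W
Convert to kW: 813178.8 / 1000 = 813.1788 kW

813.1788 kW


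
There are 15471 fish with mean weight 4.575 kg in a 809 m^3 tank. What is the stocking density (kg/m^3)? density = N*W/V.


Total biomass = 15471 fish * 4.575 kg = 70779.825 kg
Density = total biomass / volume = 70779.825 / 809 = 87.4905 kg/m^3

87.4905 kg/m^3


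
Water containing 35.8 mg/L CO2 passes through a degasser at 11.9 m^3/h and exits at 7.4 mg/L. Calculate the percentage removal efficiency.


CO2_out / CO2_in = 7.4 / 35.8 = 0.20670391
Fraction remaining = 0.20670391
efficiency = (1 - 0.20670391) * 100 = 79.3296 %

79.3296 %


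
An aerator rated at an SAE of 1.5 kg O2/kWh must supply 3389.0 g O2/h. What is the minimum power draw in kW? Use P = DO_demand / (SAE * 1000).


SAE in g O2/kWh = 1.5 * 1000 = 1500 g/kWh
P = DO_demand / SAE_g = 3389.0 / 1500 = 2.25933 kW

2.25933 kW


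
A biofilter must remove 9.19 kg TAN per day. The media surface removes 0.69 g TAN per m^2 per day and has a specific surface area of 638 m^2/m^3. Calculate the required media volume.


A = 9.19*1000 / 0.69 = 13318.841 m^2
V = 13318.841 / 638 = 20.8759

20.8759 m^3


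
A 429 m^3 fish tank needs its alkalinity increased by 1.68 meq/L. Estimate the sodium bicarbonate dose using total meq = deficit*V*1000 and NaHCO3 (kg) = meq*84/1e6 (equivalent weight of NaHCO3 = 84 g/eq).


Tank volume in L = 429 m^3 * 1000 = 429000 L
Total meq required = 1.68 meq/L * 429000 L = 720720 meq
NaHCO3 mass = 720720 meq * 84 mg/meq / 1e6 = 60.5405 kg

60.5405 kg


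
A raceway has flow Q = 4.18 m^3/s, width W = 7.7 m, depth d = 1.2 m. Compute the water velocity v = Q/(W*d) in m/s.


Cross-sectional area = W * d = 7.7 * 1.2 = 9.24 m^2
Velocity = Q / A = 4.18 / 9.24 = 0.452381 m/s

0.452381 m/s


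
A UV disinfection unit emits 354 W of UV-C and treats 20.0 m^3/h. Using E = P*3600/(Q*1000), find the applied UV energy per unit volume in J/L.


Energy delivered per hour = 354 W * 3600 s = 1274400 J/h
Volume treated per hour = 20.0 m^3/h * 1000 = 20000 L/h
dose = 1274400 / 20000 = 63.72 J/L

63.72 J/L


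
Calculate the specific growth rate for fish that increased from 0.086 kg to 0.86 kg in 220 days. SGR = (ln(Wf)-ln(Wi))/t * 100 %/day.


ln(W_f) = ln(0.86) = -0.15082289
ln(W_i) = ln(0.086) = -2.453408
ln(W_f) - ln(W_i) = -0.15082289 - -2.453408 = 2.3025851
SGR = 2.3025851 / 220 * 100 = 1.04663 %/day

1.04663 %/day


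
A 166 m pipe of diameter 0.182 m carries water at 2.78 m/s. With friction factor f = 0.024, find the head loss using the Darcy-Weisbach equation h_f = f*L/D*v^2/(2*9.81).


v^2 = 2.78^2 = 7.7284 m^2/s^2
L/D = 166/0.182 = 912.08791
h_f = f*(L/D)*v^2/(2g) = 0.024 * 912.08791 * 7.7284 / 19.62 = 8.62261 m

8.62261 m


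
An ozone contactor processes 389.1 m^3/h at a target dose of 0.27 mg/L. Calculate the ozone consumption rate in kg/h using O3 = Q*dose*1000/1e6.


O3 demand (mg/h) = Q * dose * 1000 = 389.1 * 0.27 * 1000 = 105057 mg/h
Convert mg to kg: 105057 / 1e6 = 0.105057 kg/h

0.105057 kg/h


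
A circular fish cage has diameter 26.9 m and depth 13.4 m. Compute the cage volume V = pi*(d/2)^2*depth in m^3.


r = d/2 = 26.9/2 = 13.45 m
Base area = pi*r^2 = pi*13.45^2 = 568.32197 m^2
Volume = 568.32197 * 13.4 = 7615.51 m^3

7615.51 m^3


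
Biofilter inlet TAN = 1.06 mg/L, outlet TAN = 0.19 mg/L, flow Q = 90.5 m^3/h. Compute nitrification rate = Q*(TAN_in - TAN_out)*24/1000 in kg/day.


Concentration drop: TAN_in - TAN_out = 1.06 - 0.19 = 0.87 mg/L
Hourly TAN removed = Q * dTAN = 90.5 m^3/h * 0.87 mg/L = 78.735 g/h  (m^3/h * mg/L = g/h)
Daily TAN removed = 78.735 * 24 = 1889.64 g/day
Convert to kg/day: 1889.64 / 1000 = 1.88964 kg/day

1.88964 kg/day


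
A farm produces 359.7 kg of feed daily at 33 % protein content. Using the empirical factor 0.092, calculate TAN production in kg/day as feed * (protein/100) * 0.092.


Protein in feed = 359.7 * 33/100 = 118.701 kg/day
TAN = protein * 0.092 = 118.701 * 0.092 = 10.920492 kg/day

10.920492 kg/day


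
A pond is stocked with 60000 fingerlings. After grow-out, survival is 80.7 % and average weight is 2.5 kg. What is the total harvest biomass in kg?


Survivors = 60000 * 80.7/100 = 48420 fish
Harvest biomass = survivors * W_f = 48420 * 2.5 = 121050 kg

121050 kg


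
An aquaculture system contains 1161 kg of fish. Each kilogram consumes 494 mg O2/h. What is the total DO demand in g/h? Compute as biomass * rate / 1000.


Total O2 consumption (mg/h) = 1161 kg * 494 mg/(kg*h) = 573534 mg/h
Convert to g/h: 573534 / 1000 = 573.534 g/h

573.534 g/h


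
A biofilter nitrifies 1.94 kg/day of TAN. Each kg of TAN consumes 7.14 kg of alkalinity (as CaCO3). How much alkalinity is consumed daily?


Alkalinity factor: 7.14 kg CaCO3 consumed per kg TAN nitrified
alk = 1.94 kg TAN * 7.14 = 13.8516 kg CaCO3/day

13.8516 kg CaCO3/day


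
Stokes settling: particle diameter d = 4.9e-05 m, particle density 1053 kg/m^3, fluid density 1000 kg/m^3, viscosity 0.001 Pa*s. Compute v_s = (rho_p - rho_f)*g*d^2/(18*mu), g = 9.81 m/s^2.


Density difference: rho_p - rho_f = 1053 - 1000 = 53 kg/m^3
d^2 = (4.9e-05)^2 = 2.401e-09 m^2
Numerator = (rho_p - rho_f) * g * d^2 = 53 * 9.81 * 2.401e-09 = 1.2483519e-06
Denominator = 18 * mu = 18 * 0.001 = 0.018
v_s = 1.2483519e-06 / 0.018 = 6.93529e-05 m/s
Check: Re = rho_f * v_s * d / mu = 1000 * 6.93529e-05 * 4.9e-05 / 0.001 = 0.0034 < 1, so Stokes' law applies.

6.93529e-05 m/s


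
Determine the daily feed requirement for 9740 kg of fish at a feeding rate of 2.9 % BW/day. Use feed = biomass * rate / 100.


Feeding rate fraction = 2.9% / 100 = 0.029
Daily feed = 9740 kg * 0.029 = 282.46 kg/day

282.46 kg/day


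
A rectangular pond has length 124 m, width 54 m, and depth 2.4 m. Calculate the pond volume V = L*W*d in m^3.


Base area = L * W = 124 * 54 = 6696 m^2
Volume = area * depth = 6696 * 2.4 = 16070.4 m^3

16070.4 m^3


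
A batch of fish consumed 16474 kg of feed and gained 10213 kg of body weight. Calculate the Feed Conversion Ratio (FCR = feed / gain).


FCR = feed consumed / weight gained
FCR = 16474 kg / 10213 kg = 1.61304

1.61304


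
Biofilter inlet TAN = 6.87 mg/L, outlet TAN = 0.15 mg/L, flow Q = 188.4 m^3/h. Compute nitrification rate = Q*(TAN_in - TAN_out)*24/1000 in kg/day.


Concentration drop: TAN_in - TAN_out = 6.87 - 0.15 = 6.72 mg/L
Hourly TAN removed = Q * dTAN = 188.4 m^3/h * 6.72 mg/L = 1266.048 g/h  (m^3/h * mg/L = g/h)
Daily TAN removed = 1266.048 * 24 = 30385.152 g/day
Convert to kg/day: 30385.152 / 1000 = 30.385152 kg/day

30.385152 kg/day


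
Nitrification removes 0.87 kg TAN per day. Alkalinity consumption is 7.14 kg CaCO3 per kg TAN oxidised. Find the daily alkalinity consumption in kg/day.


Alkalinity factor: 7.14 kg CaCO3 consumed per kg TAN nitrified
alk = 0.87 kg TAN * 7.14 = 6.2118 kg CaCO3/day

6.2118 kg CaCO3/day


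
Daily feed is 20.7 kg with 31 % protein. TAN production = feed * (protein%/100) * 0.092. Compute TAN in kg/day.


Protein in feed = 20.7 * 31/100 = 6.417 kg/day
TAN = protein * 0.092 = 6.417 * 0.092 = 0.590364 kg/day

0.590364 kg/day


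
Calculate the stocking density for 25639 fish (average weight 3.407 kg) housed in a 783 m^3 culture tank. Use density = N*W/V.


Total biomass = 25639 fish * 3.407 kg = 87352.073 kg
Density = total biomass / volume = 87352.073 / 783 = 111.561 kg/m^3

111.561 kg/m^3


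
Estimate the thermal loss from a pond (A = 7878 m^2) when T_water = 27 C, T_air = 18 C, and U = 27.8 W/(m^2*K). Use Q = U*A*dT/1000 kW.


Temperature difference dT = 27 - 18 = 9 K
Heat loss (W) = U * A * dT = 27.8 * 7878 * 9 = 1971075.6 W
Convert to kW: 1971075.6 / 1000 = 1971.0756 kW

1971.0756 kW


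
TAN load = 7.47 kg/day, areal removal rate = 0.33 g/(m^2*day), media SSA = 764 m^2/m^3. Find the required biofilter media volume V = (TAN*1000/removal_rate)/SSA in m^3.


A = 7.47*1000 / 0.33 = 22636.364 m^2
V = 22636.364 / 764 = 29.6287

29.6287 m^3


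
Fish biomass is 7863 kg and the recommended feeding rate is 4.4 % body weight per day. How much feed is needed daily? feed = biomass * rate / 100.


Feeding rate fraction = 4.4% / 100 = 0.044
Daily feed = 7863 kg * 0.044 = 345.972 kg/day

345.972 kg/day


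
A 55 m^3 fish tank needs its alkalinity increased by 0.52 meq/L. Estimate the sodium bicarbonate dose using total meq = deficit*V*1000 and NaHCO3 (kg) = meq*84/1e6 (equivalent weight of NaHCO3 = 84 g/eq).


Tank volume in L = 55 m^3 * 1000 = 55000 L
Total meq required = 0.52 meq/L * 55000 L = 28600 meq
NaHCO3 mass = 28600 meq * 84 mg/meq / 1e6 = 2.4024 kg

2.4024 kg


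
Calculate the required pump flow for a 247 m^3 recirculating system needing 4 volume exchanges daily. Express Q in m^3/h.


Daily recirculation volume = 247 m^3 * 4 = 988 m^3/day
Flow rate Q = daily volume / 24 h = 988 / 24 = 41.1667 m^3/h

41.1667 m^3/h


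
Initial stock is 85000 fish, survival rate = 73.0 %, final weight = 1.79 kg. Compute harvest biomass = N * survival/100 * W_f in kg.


Survivors = 85000 * 73.0/100 = 62050 fish
Harvest biomass = survivors * W_f = 62050 * 1.79 = 111069.5 kg

111069.5 kg


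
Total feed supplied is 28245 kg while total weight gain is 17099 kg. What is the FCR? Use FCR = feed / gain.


FCR = feed consumed / weight gained
FCR = 28245 kg / 17099 kg = 1.65185

1.65185


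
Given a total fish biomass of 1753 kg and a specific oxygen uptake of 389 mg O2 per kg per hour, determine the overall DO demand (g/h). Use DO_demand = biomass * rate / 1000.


Total O2 consumption (mg/h) = 1753 kg * 389 mg/(kg*h) = 681917 mg/h
Convert to g/h: 681917 / 1000 = 681.917 g/h

681.917 g/h


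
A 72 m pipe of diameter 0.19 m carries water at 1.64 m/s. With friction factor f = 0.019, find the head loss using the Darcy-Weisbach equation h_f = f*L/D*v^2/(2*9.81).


v^2 = 1.64^2 = 2.6896 m^2/s^2
L/D = 72/0.19 = 378.94737
h_f = f*(L/D)*v^2/(2g) = 0.019 * 378.94737 * 2.6896 / 19.62 = 0.987009 m

0.987009 m


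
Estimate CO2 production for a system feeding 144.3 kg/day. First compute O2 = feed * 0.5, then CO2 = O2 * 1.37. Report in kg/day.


O2 = 144.3 * 0.5 = 72.15
CO2 = 72.15 * 1.37 = 98.8455

98.8455 kg/day


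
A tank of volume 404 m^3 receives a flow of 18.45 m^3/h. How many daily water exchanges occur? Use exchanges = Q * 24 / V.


Daily flow volume = 18.45 m^3/h * 24 h = 442.8 m^3/day
Exchanges = daily flow / tank volume = 442.8 / 404 = 1.09604 exchanges/day

1.09604 exchanges/day


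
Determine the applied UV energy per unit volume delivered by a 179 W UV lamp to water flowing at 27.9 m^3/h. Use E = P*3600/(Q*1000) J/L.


Energy delivered per hour = 179 W * 3600 s = 644400 J/h
Volume treated per hour = 27.9 m^3/h * 1000 = 27900 L/h
dose = 644400 / 27900 = 23.0968 J/L

23.0968 J/L


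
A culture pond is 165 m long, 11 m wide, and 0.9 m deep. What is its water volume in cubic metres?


Base area = L * W = 165 * 11 = 1815 m^2
Volume = area * depth = 1815 * 0.9 = 1633.5 m^3

1633.5 m^3


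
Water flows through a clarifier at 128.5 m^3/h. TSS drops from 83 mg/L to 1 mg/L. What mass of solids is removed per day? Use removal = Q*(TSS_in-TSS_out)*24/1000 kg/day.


Concentration drop: TSS_in - TSS_out = 83 - 1 = 82 mg/L
Hourly solids removed = Q * dTSS = 128.5 m^3/h * 82 mg/L = 10537 g/h  (m^3/h * mg/L = g/h)
Daily solids removed = 10537 * 24 = 252888 g/day
Convert g to kg: 252888 / 1000 = 252.888 kg/day

252.888 kg/day


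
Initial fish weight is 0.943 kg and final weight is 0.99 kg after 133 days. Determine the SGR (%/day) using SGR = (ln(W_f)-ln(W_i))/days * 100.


ln(W_f) = ln(0.99) = -0.010050336
ln(W_i) = ln(0.943) = -0.058688996
ln(W_f) - ln(W_i) = -0.010050336 - -0.058688996 = 0.04863866
SGR = 0.04863866 / 133 * 100 = 0.0365704 %/day

0.0365704 %/day


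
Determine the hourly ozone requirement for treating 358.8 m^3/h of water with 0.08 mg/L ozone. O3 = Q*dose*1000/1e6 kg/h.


O3 demand (mg/h) = Q * dose * 1000 = 358.8 * 0.08 * 1000 = 28704 mg/h
Convert mg to kg: 28704 / 1e6 = 0.028704 kg/h

0.028704 kg/h


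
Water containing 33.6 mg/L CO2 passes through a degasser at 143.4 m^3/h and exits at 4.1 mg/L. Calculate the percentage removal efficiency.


CO2_out / CO2_in = 4.1 / 33.6 = 0.12202381
Fraction remaining = 0.12202381
efficiency = (1 - 0.12202381) * 100 = 87.7976 %

87.7976 %


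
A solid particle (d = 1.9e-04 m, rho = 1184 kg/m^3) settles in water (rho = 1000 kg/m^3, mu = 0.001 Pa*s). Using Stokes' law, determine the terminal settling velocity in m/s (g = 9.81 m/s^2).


Density difference: rho_p - rho_f = 1184 - 1000 = 184 kg/m^3
d^2 = (1.9e-04)^2 = 3.61e-08 m^2
Numerator = (rho_p - rho_f) * g * d^2 = 184 * 9.81 * 3.61e-08 = 6.5161944e-05
Denominator = 18 * mu = 18 * 0.001 = 0.018
v_s = 6.5161944e-05 / 0.018 = 0.00362011 m/s
Check: Re = rho_f * v_s * d / mu = 1000 * 0.00362011 * 1.9e-04 / 0.001 = 0.688 < 1, so Stokes' law applies.

0.00362011 m/s


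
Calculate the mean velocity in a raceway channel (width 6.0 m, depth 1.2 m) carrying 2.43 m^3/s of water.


Cross-sectional area = W * d = 6.0 * 1.2 = 7.2 m^2
Velocity = Q / A = 2.43 / 7.2 = 0.3375 m/s

0.3375 m/s


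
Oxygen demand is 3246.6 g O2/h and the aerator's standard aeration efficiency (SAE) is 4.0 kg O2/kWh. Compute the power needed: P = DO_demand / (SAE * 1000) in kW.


SAE in g O2/kWh = 4.0 * 1000 = 4000 g/kWh
P = DO_demand / SAE_g = 3246.6 / 4000 = 0.81165 kW

0.81165 kW


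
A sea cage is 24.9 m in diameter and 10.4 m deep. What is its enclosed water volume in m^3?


r = d/2 = 24.9/2 = 12.45 m
Base area = pi*r^2 = pi*12.45^2 = 486.95472 m^2
Volume = 486.95472 * 10.4 = 5064.33 m^3

5064.33 m^3


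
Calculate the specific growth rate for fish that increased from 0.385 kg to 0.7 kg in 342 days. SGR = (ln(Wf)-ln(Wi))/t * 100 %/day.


ln(W_f) = ln(0.7) = -0.35667494
ln(W_i) = ln(0.385) = -0.95451194
ln(W_f) - ln(W_i) = -0.35667494 - -0.95451194 = 0.597837
SGR = 0.597837 / 342 * 100 = 0.174806 %/day

0.174806 %/day


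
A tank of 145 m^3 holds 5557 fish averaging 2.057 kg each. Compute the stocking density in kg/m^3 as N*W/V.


Total biomass = 5557 fish * 2.057 kg = 11430.749 kg
Density = total biomass / volume = 11430.749 / 145 = 78.8328 kg/m^3

78.8328 kg/m^3


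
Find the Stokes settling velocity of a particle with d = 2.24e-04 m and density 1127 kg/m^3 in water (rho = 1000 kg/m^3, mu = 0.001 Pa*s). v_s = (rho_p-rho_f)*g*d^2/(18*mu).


Density difference: rho_p - rho_f = 1127 - 1000 = 127 kg/m^3
d^2 = (2.24e-04)^2 = 5.0176e-08 m^2
Numerator = (rho_p - rho_f) * g * d^2 = 127 * 9.81 * 5.0176e-08 = 6.2512773e-05
Denominator = 18 * mu = 18 * 0.001 = 0.018
v_s = 6.2512773e-05 / 0.018 = 0.00347293 m/s
Check: Re = rho_f * v_s * d / mu = 1000 * 0.00347293 * 2.24e-04 / 0.001 = 0.778 < 1, so Stokes' law applies.

0.00347293 m/s


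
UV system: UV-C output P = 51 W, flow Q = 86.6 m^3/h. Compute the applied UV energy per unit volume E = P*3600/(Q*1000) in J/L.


Energy delivered per hour = 51 W * 3600 s = 183600 J/h
Volume treated per hour = 86.6 m^3/h * 1000 = 86600 L/h
dose = 183600 / 86600 = 2.12009 J/L

2.12009 J/L


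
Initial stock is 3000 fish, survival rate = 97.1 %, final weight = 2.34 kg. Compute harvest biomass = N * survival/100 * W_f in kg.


Survivors = 3000 * 97.1/100 = 2913 fish
Harvest biomass = survivors * W_f = 2913 * 2.34 = 6816.42 kg

6816.42 kg
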